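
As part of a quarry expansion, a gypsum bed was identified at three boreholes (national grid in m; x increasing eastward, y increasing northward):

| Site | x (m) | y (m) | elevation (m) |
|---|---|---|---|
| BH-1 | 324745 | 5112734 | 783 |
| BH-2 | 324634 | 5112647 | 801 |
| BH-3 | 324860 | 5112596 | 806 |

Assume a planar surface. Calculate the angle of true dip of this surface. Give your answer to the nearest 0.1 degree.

Two edge vectors: BH-1→BH-2 = (-111, -87, 18), BH-1→BH-3 = (115, -138, 23).
Normal n = (BH-1→BH-2) × (BH-1→BH-3) = (483, 4623, 25323).
So ∂z/∂x = −n_x/n_z = −0.01907 and ∂z/∂y = −n_y/n_z = −0.18256.
Gradient magnitude |∇z| = √(a² + b²) = √(0.00036 + 0.03333) = 0.18355.
True dip = arctan(0.18355) = 10.4°, dipping toward N (azimuth ≈ 006°).

10.4°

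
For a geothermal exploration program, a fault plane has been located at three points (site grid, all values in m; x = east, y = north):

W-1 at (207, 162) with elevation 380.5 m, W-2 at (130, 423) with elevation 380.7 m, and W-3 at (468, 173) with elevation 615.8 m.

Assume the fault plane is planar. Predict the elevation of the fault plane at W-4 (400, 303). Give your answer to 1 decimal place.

Two edge vectors: W-1→W-2 = (-77, 261, 0.2), W-1→W-3 = (261, 11, 235.3).
Normal n = (W-1→W-2) × (W-1→W-3) = (61411.1, 18170.3, -68968).
So ∂z/∂x = −n_x/n_z = 0.89043 and ∂z/∂y = −n_y/n_z = 0.26346.
Intercept c from W-1: 380.5 − 184.32 − 42.68 = 153.50.
At (400, 303): z = 356.2 + 79.8 + 153.50 = 589.5 m.

589.5 m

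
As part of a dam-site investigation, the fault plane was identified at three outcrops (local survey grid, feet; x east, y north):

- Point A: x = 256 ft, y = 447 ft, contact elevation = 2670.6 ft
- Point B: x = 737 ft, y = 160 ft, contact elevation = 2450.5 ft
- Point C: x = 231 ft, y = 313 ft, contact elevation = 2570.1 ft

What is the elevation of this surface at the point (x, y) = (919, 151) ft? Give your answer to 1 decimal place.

Two edge vectors: Point A→Point B = (481, -287, -220.1), Point A→Point C = (-25, -134, -100.5).
Normal n = (Point A→Point B) × (Point A→Point C) = (-649.9, 53843, -71629).
So ∂z/∂x = −n_x/n_z = −0.00907 and ∂z/∂y = −n_y/n_z = 0.75169.
Intercept c from Point A: 2670.6 + 2.32 − 336.01 = 2336.92.
At (919, 151): z = −8.3 + 113.5 + 2336.92 = 2442.1 ft.

2442.1 ft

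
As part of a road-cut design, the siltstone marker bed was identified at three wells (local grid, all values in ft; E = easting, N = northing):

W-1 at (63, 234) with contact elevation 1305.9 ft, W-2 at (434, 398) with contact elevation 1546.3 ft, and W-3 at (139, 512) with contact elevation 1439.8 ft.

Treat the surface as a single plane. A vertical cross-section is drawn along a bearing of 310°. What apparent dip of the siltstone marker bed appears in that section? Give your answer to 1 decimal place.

Two edge vectors: W-1→W-2 = (371, 164, 240.4), W-1→W-3 = (76, 278, 133.9).
Normal n = (W-1→W-2) × (W-1→W-3) = (-44871.6, -31406.5, 90674).
So ∂z/∂E = −n_x/n_z = 0.49487 and ∂z/∂N = −n_y/n_z = 0.34637.
Unit vector along 310° is (sin 310°, cos 310°) = (-0.7660, 0.6428).
Slope in that direction = a·(-0.7660) + b·(0.6428) = −0.15645.
Apparent dip = arctan|0.15645| = 8.9° (true dip is 31.1°, so apparent ≤ true as expected).

8.9°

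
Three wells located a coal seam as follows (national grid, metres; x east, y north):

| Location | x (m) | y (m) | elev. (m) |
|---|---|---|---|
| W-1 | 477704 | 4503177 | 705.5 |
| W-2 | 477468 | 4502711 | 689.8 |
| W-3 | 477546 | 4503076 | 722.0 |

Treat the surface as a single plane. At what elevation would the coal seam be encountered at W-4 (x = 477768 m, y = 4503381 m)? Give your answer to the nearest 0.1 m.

Two edge vectors: W-1→W-2 = (-236, -466, -15.7), W-1→W-3 = (-158, -101, 16.5).
Normal n = (W-1→W-2) × (W-1→W-3) = (-9274.7, 6374.6, -49792).
So ∂z/∂x = −n_x/n_z = −0.186268879 and ∂z/∂y = −n_y/n_z = 0.128024582.
Intercept c from W-1: 705.5 + 88981.39 − 576517.35 = −486830.47.
At (477768, 4503381): z = −88993.3 + 576543.5 − 486830.47 = 719.7 m.

719.7 m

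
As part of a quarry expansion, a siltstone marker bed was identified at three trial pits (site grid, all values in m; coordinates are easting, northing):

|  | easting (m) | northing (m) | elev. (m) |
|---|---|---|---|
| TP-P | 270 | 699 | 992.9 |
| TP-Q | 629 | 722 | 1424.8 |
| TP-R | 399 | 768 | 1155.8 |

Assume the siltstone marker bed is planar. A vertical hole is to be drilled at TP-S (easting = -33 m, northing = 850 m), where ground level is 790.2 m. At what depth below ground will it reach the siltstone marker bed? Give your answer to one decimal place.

Let the plane be z = a·easting + b·northing + c.
TP-Q−TP-P: 359a + 23b = 431.9;  TP-R−TP-P: 129a + 69b = 162.9.
Solving gives a = 1.19494, b = 0.12686.
Then c = 992.9 − a·270 − b·699 = 581.59.
At (-33, 850): z_contact = −39.43 + 107.83 + 581.59 = 649.99 m.
Depth below ground = 790.2 − 649.99 = 140.2 m.

140.2 m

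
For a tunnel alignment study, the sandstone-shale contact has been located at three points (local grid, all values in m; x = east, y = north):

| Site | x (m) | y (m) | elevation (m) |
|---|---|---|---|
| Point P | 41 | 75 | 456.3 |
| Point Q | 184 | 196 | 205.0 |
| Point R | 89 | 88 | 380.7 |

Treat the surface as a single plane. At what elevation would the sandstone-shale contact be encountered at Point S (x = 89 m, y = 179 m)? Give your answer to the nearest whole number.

352 m

Two edge vectors: Point P→Point Q = (143, 121, -251.3), Point P→Point R = (48, 13, -75.6).
Normal n = (Point P→Point Q) × (Point P→Point R) = (-5880.7, -1251.6, -3949).
So ∂z/∂x = −n_x/n_z = −1.48916 and ∂z/∂y = −n_y/n_z = −0.31694.
Intercept c from Point P: 456.3 + 61.06 + 23.77 = 541.13.
At (89, 179): z = −132.5 − 56.7 + 541.13 = 351.9 m.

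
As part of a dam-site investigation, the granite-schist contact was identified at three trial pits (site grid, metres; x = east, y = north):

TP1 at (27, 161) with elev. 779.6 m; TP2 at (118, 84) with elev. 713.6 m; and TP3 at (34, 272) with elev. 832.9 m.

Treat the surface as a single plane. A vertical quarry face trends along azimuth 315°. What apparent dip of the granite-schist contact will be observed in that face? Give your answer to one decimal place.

29.6°

Let the plane be z = a·x + b·y + c.
TP2−TP1: 91a − 77b = −66;  TP3−TP1: 7a + 111b = 53.3.
Solving gives a = −0.30281, b = 0.49928.
Unit vector along 315° is (sin 315°, cos 315°) = (-0.7071, 0.7071).
Slope in that direction = a·(-0.7071) + b·(0.7071) = 0.56716.
Apparent dip = arctan|0.56716| = 29.6° (true dip is 30.3°, so apparent ≤ true as expected).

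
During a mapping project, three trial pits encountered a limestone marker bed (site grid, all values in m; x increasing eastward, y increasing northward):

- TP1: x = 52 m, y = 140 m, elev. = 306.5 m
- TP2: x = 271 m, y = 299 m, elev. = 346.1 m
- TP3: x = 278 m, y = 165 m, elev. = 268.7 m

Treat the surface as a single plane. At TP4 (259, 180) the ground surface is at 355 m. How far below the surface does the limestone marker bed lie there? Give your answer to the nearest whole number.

73 m

Let the plane be z = a·x + b·y + c.
TP2−TP1: 219a + 159b = 39.6;  TP3−TP1: 226a + 25b = −37.8.
Solving gives a = −0.22982, b = 0.56561.
Then c = 306.5 − a·52 − b·140 = 239.27.
At (259, 180): z_contact = −59.5 + 101.8 + 239.27 = 281.6 m.
Depth below ground = 355 − 281.6 = 73 m.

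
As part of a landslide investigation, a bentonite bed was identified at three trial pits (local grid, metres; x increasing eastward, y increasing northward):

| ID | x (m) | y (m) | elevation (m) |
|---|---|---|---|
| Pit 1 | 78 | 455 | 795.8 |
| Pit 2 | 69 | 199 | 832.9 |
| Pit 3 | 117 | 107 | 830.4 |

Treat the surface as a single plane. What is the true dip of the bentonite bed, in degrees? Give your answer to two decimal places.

Let the plane be z = a·x + b·y + c.
Pit 2−Pit 1: −9a − 256b = 37.1;  Pit 3−Pit 1: 39a − 348b = 34.6.
Solving gives a = −0.30903, b = −0.13406.
Gradient magnitude |∇z| = √(a² + b²) = √(0.09550 + 0.01797) = 0.33685.
True dip = arctan(0.33685) = 18.62°, dipping toward ENE (azimuth ≈ 067°).

18.62°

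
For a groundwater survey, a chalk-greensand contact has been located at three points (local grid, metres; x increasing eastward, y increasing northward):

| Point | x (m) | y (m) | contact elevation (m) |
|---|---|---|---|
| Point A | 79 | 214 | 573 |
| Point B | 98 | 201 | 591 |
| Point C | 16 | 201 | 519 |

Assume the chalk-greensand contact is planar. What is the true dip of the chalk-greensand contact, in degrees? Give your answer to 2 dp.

41.47°

Two edge vectors: Point A→Point B = (19, -13, 18), Point A→Point C = (-63, -13, -54).
Normal n = (Point A→Point B) × (Point A→Point C) = (936, -108, -1066).
So ∂z/∂x = −n_x/n_z = 0.87805 and ∂z/∂y = −n_y/n_z = −0.10131.
Gradient magnitude |∇z| = √(a² + b²) = √(0.77097 + 0.01026) = 0.88387.
True dip = arctan(0.88387) = 41.47°, dipping toward W (azimuth ≈ 277°).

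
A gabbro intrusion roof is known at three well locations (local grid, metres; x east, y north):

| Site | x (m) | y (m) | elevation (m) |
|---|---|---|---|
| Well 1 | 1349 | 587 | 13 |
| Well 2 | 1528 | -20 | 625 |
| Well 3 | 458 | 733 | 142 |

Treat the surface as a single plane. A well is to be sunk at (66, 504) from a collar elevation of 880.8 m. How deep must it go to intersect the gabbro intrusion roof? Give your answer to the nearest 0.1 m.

Two edge vectors: Well 1→Well 2 = (179, -607, 612), Well 1→Well 3 = (-891, 146, 129).
Normal n = (Well 1→Well 2) × (Well 1→Well 3) = (-167655, -568383, -514703).
So ∂z/∂x = −n_x/n_z = −0.325732 and ∂z/∂y = −n_y/n_z = −1.104293.
Intercept c from Well 1: 13 + 439.41 + 648.22 = 1100.63.
At (66, 504): z_contact = −21.50 − 556.56 + 1100.63 = 522.57 m.
Depth below ground = 880.8 − 522.57 = 358.2 m.

358.2 m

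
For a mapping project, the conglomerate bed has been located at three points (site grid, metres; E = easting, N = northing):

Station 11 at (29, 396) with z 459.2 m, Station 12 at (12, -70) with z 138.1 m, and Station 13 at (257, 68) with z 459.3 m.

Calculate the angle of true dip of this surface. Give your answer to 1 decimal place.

Let the plane be z = a·E + b·N + c.
Station 12−Station 11: −17a − 466b = −321.1;  Station 13−Station 11: 228a − 328b = 0.1.
Solving gives a = 0.94226, b = 0.65468.
Gradient magnitude |∇z| = √(a² + b²) = √(0.88786 + 0.42861) = 1.14737.
True dip = arctan(1.14737) = 48.9°, dipping toward SW (azimuth ≈ 235°).

48.9°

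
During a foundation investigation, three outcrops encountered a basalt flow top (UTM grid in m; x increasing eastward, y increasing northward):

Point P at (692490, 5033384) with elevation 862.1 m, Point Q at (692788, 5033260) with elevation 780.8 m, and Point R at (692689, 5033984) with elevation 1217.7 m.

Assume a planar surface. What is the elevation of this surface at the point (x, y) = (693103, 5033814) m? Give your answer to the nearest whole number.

Let the plane be z = a·x + b·y + c.
Point Q−Point P: 298a − 124b = −81.3;  Point R−Point P: 199a + 600b = 355.6.
Solving gives a = −0.02302778, b = 0.60030421.
Then c = 862.1 − a·692490 − b·5033384 = −3004753.01.
At (693103, 5033814): z = −15960.6 + 3021819.8 − 3004753.01 = 1106.1 m.

1106 m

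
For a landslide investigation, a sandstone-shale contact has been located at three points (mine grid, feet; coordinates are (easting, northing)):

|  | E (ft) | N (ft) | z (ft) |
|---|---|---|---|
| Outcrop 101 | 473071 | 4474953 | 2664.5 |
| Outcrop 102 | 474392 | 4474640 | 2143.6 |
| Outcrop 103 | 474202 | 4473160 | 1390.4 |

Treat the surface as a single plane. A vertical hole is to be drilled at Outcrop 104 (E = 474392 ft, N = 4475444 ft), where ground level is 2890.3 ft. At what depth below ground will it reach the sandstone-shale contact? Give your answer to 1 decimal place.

310.1 ft

Let the plane be z = a·E + b·N + c.
Outcrop 102−Outcrop 101: 1321a − 313b = −520.9;  Outcrop 103−Outcrop 101: 1131a − 1793b = −1274.1.
Solving gives a = −0.265657541, b = 0.543023603.
Then c = 2664.5 − a·473071 − b·4474953 = −2301665.72.
At (474392, 4475444): z_contact = −126025.81 + 2430271.73 − 2301665.72 = 2580.19 ft.
Depth below ground = 2890.3 − 2580.19 = 310.1 ft.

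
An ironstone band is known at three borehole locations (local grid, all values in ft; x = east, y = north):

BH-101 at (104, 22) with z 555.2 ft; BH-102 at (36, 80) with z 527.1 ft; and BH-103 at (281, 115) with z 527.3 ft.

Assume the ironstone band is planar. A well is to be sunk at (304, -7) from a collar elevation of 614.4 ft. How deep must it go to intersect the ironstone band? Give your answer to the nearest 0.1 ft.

Let the plane be z = a·x + b·y + c.
BH-102−BH-101: −68a + 58b = −28.1;  BH-103−BH-101: 177a + 93b = −27.9.
Solving gives a = 0.05998, b = −0.41416.
Then c = 555.2 − a·104 − b·22 = 558.07.
At (304, -7): z_contact = 18.23 + 2.90 + 558.07 = 579.21 ft.
Depth below ground = 614.4 − 579.21 = 35.2 ft.

35.2 ft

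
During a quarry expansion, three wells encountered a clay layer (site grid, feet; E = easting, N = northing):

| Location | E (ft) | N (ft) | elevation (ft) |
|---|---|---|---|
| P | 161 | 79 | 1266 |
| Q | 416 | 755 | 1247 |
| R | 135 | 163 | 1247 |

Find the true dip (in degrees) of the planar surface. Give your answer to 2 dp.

Let the plane be z = a·E + b·N + c.
Q−P: 255a + 676b = −19;  R−P: −26a + 84b = −19.
Solving gives a = 0.28844, b = −0.13691.
Gradient magnitude |∇z| = √(a² + b²) = √(0.08320 + 0.01874) = 0.31928.
True dip = arctan(0.31928) = 17.71°, dipping toward WNW (azimuth ≈ 295°).

17.71°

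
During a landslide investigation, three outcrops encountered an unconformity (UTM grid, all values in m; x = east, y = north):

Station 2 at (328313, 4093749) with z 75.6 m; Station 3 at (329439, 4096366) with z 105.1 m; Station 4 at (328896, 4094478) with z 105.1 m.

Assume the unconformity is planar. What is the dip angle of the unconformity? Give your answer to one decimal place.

Let the plane be z = a·x + b·y + c.
Station 3−Station 2: 1126a + 2617b = 29.5;  Station 4−Station 2: 583a + 729b = 29.5.
Solving gives a = 0.07902, b = −0.02273.
Gradient magnitude |∇z| = √(a² + b²) = √(0.00624 + 0.00052) = 0.08222.
True dip = arctan(0.08222) = 4.7°, dipping toward WNW (azimuth ≈ 286°).

4.7°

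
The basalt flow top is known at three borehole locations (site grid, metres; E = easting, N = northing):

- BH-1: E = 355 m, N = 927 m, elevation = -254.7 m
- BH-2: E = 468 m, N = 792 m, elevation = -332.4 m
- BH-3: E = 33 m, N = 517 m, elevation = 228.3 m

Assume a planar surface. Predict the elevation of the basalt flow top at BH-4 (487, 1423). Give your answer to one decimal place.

Let the plane be z = a·E + b·N + c.
BH-2−BH-1: 113a − 135b = −77.7;  BH-3−BH-1: −322a − 410b = 483.
Solving gives a = −1.080869, b = −0.329171.
Then c = -254.7 − a·355 − b·927 = 434.15.
At (487, 1423): z = −526.4 − 468.4 + 434.15 = -560.6 m.

-560.6 m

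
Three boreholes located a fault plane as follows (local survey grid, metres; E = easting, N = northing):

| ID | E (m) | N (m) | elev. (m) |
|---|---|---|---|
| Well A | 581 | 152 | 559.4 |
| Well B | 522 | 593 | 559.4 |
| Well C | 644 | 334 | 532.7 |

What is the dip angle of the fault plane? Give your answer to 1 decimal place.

17.1°

Let the plane be z = a·E + b·N + c.
Well B−Well A: −59a + 441b = 0;  Well C−Well A: 63a + 182b = −26.7.
Solving gives a = −0.30567, b = −0.04089.
Gradient magnitude |∇z| = √(a² + b²) = √(0.09343 + 0.00167) = 0.30839.
True dip = arctan(0.30839) = 17.1°, dipping toward E (azimuth ≈ 082°).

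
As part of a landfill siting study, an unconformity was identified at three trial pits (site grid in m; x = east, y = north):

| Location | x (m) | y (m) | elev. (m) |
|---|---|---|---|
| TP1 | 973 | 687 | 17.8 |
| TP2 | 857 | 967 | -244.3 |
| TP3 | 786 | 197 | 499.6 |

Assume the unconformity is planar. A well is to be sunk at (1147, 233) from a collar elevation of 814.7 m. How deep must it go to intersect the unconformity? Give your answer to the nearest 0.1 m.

371.1 m

Two edge vectors: TP1→TP2 = (-116, 280, -262.1), TP1→TP3 = (-187, -490, 481.8).
Normal n = (TP1→TP2) × (TP1→TP3) = (6475, 104901.5, 109200).
So ∂z/∂x = −n_x/n_z = −0.059295 and ∂z/∂y = −n_y/n_z = −0.960636.
Intercept c from TP1: 17.8 + 57.69 + 659.96 = 735.45.
At (1147, 233): z_contact = −68.01 − 223.83 + 735.45 = 443.61 m.
Depth below ground = 814.7 − 443.61 = 371.1 m.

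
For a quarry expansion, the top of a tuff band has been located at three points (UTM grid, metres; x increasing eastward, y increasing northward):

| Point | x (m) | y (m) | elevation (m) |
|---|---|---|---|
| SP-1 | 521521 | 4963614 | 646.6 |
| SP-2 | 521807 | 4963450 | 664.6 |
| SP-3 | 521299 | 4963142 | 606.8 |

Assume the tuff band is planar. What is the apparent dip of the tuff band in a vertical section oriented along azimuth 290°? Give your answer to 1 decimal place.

Let the plane be z = a·x + b·y + c.
SP-2−SP-1: 286a − 164b = 18;  SP-3−SP-1: −222a − 472b = −39.8.
Solving gives a = 0.08765, b = 0.04310.
Unit vector along 290° is (sin 290°, cos 290°) = (-0.9397, 0.3420).
Slope in that direction = a·(-0.9397) + b·(0.3420) = −0.06762.
Apparent dip = arctan|0.06762| = 3.9° (true dip is 5.6°, so apparent ≤ true as expected).

3.9°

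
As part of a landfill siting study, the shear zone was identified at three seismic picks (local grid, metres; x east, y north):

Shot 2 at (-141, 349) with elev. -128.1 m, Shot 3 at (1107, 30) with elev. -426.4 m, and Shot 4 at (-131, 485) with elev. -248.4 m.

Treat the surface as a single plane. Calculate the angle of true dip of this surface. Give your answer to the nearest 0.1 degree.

Let the plane be z = a·x + b·y + c.
Shot 3−Shot 2: 1248a − 319b = −298.3;  Shot 4−Shot 2: 10a + 136b = −120.3.
Solving gives a = −0.45654, b = −0.85099.
Gradient magnitude |∇z| = √(a² + b²) = √(0.20843 + 0.72418) = 0.96572.
True dip = arctan(0.96572) = 44.0°, dipping toward NNE (azimuth ≈ 028°).

44.0°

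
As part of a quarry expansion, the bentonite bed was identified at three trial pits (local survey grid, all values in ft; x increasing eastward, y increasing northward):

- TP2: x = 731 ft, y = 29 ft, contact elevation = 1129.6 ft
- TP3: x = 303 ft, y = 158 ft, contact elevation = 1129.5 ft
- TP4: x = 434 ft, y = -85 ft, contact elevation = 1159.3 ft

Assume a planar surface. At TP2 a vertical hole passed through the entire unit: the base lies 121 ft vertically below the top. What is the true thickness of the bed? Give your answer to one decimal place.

Two edge vectors: TP2→TP3 = (-428, 129, -0.1), TP2→TP4 = (-297, -114, 29.7).
Normal n = (TP2→TP3) × (TP2→TP4) = (3819.9, 12741.3, 87105).
So ∂z/∂x = −n_x/n_z = −0.04385 and ∂z/∂y = −n_y/n_z = −0.14628.
|∇z| = √(a²+b²) = 0.15271, so dip δ = arctan(0.15271) = 8.68°.
True thickness = vertical thickness × cos δ = 121 × cos 8.68° = 119.6 ft.

119.6 ft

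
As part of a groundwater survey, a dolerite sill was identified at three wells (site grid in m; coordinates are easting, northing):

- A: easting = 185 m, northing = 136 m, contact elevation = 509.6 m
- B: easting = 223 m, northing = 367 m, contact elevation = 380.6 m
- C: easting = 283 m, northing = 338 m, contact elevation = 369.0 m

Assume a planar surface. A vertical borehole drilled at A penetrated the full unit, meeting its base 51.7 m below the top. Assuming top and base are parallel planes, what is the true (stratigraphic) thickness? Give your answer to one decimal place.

43.4 m

Two edge vectors: A→B = (38, 231, -129), A→C = (98, 202, -140.6).
Normal n = (A→B) × (A→C) = (-6420.6, -7299.2, -14962).
So ∂z/∂easting = −n_x/n_z = −0.42913 and ∂z/∂northing = −n_y/n_z = −0.48785.
|∇z| = √(a²+b²) = 0.64973, so dip δ = arctan(0.64973) = 33.01°.
True thickness = vertical thickness × cos δ = 51.7 × cos 33.01° = 43.4 m.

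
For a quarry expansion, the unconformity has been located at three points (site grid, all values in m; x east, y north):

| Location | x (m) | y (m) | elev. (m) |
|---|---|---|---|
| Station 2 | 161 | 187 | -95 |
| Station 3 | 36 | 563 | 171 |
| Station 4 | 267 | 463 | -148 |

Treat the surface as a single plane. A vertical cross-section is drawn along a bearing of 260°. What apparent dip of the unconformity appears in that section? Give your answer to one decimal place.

49.9°

Let the plane be z = a·x + b·y + c.
Station 3−Station 2: −125a + 376b = 266;  Station 4−Station 2: 106a + 276b = −53.
Solving gives a = −1.25537, b = 0.29010.
Unit vector along 260° is (sin 260°, cos 260°) = (-0.9848, -0.1736).
Slope in that direction = a·(-0.9848) + b·(-0.1736) = 1.18592.
Apparent dip = arctan|1.18592| = 49.9° (true dip is 52.2°, so apparent ≤ true as expected).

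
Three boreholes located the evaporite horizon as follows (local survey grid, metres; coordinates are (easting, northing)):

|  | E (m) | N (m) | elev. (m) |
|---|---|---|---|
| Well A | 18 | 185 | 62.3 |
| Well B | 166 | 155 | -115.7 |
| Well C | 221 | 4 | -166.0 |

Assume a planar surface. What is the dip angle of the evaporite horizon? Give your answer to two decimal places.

50.91°

Let the plane be z = a·E + b·N + c.
Well B−Well A: 148a − 30b = −178;  Well C−Well A: 203a − 181b = −228.3.
Solving gives a = −1.22567, b = −0.11332.
Gradient magnitude |∇z| = √(a² + b²) = √(1.50228 + 0.01284) = 1.23090.
True dip = arctan(1.23090) = 50.91°, dipping toward E (azimuth ≈ 085°).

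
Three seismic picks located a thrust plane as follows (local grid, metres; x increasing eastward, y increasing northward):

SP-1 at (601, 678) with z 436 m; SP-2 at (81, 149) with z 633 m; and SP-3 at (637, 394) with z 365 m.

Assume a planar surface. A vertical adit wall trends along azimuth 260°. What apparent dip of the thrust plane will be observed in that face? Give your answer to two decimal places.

Let the plane be z = a·x + b·y + c.
SP-2−SP-1: −520a − 529b = 197;  SP-3−SP-1: 36a − 284b = −71.
Solving gives a = −0.56085, b = 0.17891.
Unit vector along 260° is (sin 260°, cos 260°) = (-0.9848, -0.1736).
Slope in that direction = a·(-0.9848) + b·(-0.1736) = 0.52126.
Apparent dip = arctan|0.52126| = 27.53° (true dip is 30.5°, so apparent ≤ true as expected).

27.53°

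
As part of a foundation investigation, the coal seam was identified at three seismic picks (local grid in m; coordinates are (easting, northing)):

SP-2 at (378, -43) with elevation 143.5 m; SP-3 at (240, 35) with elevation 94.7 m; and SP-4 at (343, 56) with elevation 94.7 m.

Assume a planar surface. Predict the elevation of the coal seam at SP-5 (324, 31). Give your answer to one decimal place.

Two edge vectors: SP-2→SP-3 = (-138, 78, -48.8), SP-2→SP-4 = (-35, 99, -48.8).
Normal n = (SP-2→SP-3) × (SP-2→SP-4) = (1024.8, -5026.4, -10932).
So ∂z/∂E = −n_x/n_z = 0.09374 and ∂z/∂N = −n_y/n_z = −0.45979.
Intercept c from SP-2: 143.5 − 35.43 − 19.77 = 88.29.
At (324, 31): z = 30.4 − 14.3 + 88.29 = 104.4 m.

104.4 m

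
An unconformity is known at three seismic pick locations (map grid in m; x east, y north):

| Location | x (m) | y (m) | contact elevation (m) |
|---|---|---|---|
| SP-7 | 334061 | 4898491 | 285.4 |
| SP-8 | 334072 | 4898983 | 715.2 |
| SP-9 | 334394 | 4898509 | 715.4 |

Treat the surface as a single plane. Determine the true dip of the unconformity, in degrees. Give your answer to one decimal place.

56.4°

Let the plane be z = a·x + b·y + c.
SP-8−SP-7: 11a + 492b = 429.8;  SP-9−SP-7: 333a + 18b = 430.
Solving gives a = 1.24558, b = 0.84573.
Gradient magnitude |∇z| = √(a² + b²) = √(1.55146 + 0.71526) = 1.50556.
True dip = arctan(1.50556) = 56.4°, dipping toward SW (azimuth ≈ 236°).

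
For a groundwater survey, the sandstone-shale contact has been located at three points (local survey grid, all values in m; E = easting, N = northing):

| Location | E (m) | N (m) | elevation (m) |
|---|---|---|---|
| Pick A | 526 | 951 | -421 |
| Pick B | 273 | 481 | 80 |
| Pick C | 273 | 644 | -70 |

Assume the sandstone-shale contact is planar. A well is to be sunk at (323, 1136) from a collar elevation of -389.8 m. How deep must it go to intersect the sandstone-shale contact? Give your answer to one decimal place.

Let the plane be z = a·E + b·N + c.
Pick B−Pick A: −253a − 470b = 501;  Pick C−Pick A: −253a − 307b = 351.
Solving gives a = −0.270690, b = −0.920245.
Then c = -421 − a·526 − b·951 = 596.54.
At (323, 1136): z_contact = −87.43 − 1045.40 + 596.54 = -536.30 m.
Depth below ground = -389.8 − (-536.30) = 146.5 m.

146.5 m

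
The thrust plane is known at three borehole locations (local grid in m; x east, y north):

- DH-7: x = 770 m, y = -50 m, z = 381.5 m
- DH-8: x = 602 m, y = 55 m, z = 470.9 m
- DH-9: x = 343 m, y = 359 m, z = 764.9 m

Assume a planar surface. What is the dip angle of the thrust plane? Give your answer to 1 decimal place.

Two edge vectors: DH-7→DH-8 = (-168, 105, 89.4), DH-7→DH-9 = (-427, 409, 383.4).
Normal n = (DH-7→DH-8) × (DH-7→DH-9) = (3692.4, 26237.4, -23877).
So ∂z/∂x = −n_x/n_z = 0.15464 and ∂z/∂y = −n_y/n_z = 1.09886.
Gradient magnitude |∇z| = √(a² + b²) = √(0.02391 + 1.20749) = 1.10968.
True dip = arctan(1.10968) = 48.0°, dipping toward S (azimuth ≈ 188°).

48.0°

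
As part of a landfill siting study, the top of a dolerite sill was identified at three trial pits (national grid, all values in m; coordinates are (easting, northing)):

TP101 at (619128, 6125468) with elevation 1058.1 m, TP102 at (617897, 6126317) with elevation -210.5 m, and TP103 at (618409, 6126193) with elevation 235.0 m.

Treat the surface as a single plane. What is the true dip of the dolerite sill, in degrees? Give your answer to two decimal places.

Two edge vectors: TP101→TP102 = (-1231, 849, -1268.6), TP101→TP103 = (-719, 725, -823.1).
Normal n = (TP101→TP102) × (TP101→TP103) = (220923.1, -101112.7, -282044).
So ∂z/∂E = −n_x/n_z = 0.78329 and ∂z/∂N = −n_y/n_z = −0.35850.
Gradient magnitude |∇z| = √(a² + b²) = √(0.61355 + 0.12852) = 0.86143.
True dip = arctan(0.86143) = 40.74°, dipping toward WNW (azimuth ≈ 295°).

40.74°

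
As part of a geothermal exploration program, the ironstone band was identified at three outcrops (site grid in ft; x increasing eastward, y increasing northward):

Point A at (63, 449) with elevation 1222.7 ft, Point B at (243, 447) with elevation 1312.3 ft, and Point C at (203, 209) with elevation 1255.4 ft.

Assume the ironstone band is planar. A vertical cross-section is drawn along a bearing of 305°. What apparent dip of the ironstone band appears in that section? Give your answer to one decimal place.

Two edge vectors: Point A→Point B = (180, -2, 89.6), Point A→Point C = (140, -240, 32.7).
Normal n = (Point A→Point B) × (Point A→Point C) = (21438.6, 6658, -42920).
So ∂z/∂x = −n_x/n_z = 0.49950 and ∂z/∂y = −n_y/n_z = 0.15513.
Unit vector along 305° is (sin 305°, cos 305°) = (-0.8192, 0.5736).
Slope in that direction = a·(-0.8192) + b·(0.5736) = −0.32019.
Apparent dip = arctan|0.32019| = 17.8° (true dip is 27.6°, so apparent ≤ true as expected).

17.8°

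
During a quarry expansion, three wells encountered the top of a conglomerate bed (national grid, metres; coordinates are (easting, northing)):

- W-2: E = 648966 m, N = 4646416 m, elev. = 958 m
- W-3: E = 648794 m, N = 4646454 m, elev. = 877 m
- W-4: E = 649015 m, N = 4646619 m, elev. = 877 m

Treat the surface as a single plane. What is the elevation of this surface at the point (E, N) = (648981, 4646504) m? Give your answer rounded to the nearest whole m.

Two edge vectors: W-2→W-3 = (-172, 38, -81), W-2→W-4 = (49, 203, -81).
Normal n = (W-2→W-3) × (W-2→W-4) = (13365, -17901, -36778).
So ∂z/∂E = −n_x/n_z = 0.36339660 and ∂z/∂N = −n_y/n_z = −0.48673120.
Intercept c from W-2: 958 − 235832.04 + 2261555.63 = 2026681.59.
At (648981, 4646504): z = 235837.5 − 2261598.5 + 2026681.59 = 920.6 m.

921 m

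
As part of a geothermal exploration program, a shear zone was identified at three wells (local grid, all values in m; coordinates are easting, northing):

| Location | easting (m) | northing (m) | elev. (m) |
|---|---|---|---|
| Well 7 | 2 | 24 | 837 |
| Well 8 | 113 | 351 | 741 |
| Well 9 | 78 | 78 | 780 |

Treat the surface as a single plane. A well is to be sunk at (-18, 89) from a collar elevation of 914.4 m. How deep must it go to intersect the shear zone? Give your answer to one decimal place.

Two edge vectors: Well 7→Well 8 = (111, 327, -96), Well 7→Well 9 = (76, 54, -57).
Normal n = (Well 7→Well 8) × (Well 7→Well 9) = (-13455, -969, -18858).
So ∂z/∂easting = −n_x/n_z = −0.71349 and ∂z/∂northing = −n_y/n_z = −0.05138.
Intercept c from Well 7: 837 + 1.43 + 1.23 = 839.66.
At (-18, 89): z_contact = 12.84 − 4.57 + 839.66 = 847.93 m.
Depth below ground = 914.4 − 847.93 = 66.5 m.

66.5 m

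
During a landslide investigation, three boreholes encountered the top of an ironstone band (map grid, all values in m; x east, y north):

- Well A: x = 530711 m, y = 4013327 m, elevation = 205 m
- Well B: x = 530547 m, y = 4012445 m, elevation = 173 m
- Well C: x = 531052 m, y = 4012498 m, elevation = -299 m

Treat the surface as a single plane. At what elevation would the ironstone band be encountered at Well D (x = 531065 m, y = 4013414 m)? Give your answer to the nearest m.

Two edge vectors: Well A→Well B = (-164, -882, -32), Well A→Well C = (341, -829, -504).
Normal n = (Well A→Well B) × (Well A→Well C) = (418000, -93568, 436718).
So ∂z/∂x = −n_x/n_z = −0.95713939 and ∂z/∂y = −n_y/n_z = 0.21425268.
Intercept c from Well A: 205 + 507964.40 − 859866.05 = −351696.65.
At (531065, 4013414): z = −508303.2 + 859884.7 − 351696.65 = -115.2 m.

-115 m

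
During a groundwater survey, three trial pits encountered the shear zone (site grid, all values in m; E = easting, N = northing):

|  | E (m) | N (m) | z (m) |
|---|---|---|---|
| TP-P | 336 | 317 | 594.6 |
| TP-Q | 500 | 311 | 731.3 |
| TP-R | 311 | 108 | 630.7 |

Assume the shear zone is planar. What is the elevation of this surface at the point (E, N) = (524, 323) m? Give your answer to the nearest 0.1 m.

747.8 m

Two edge vectors: TP-P→TP-Q = (164, -6, 136.7), TP-P→TP-R = (-25, -209, 36.1).
Normal n = (TP-P→TP-Q) × (TP-P→TP-R) = (28353.7, -9337.9, -34426).
So ∂z/∂E = −n_x/n_z = 0.82361 and ∂z/∂N = −n_y/n_z = −0.27125.
Intercept c from TP-P: 594.6 − 276.73 + 85.98 = 403.85.
At (524, 323): z = 431.6 − 87.6 + 403.85 = 747.8 m.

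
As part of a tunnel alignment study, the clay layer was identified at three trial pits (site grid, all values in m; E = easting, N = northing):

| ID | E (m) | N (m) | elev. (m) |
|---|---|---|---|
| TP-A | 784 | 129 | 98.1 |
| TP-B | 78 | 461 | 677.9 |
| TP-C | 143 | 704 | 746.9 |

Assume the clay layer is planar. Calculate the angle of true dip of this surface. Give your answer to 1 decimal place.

Two edge vectors: TP-A→TP-B = (-706, 332, 579.8), TP-A→TP-C = (-641, 575, 648.8).
Normal n = (TP-A→TP-B) × (TP-A→TP-C) = (-117983.4, 86401, -193138).
So ∂z/∂E = −n_x/n_z = −0.61088 and ∂z/∂N = −n_y/n_z = 0.44735.
Gradient magnitude |∇z| = √(a² + b²) = √(0.37317 + 0.20013) = 0.75716.
True dip = arctan(0.75716) = 37.1°, dipping toward SE (azimuth ≈ 126°).

37.1°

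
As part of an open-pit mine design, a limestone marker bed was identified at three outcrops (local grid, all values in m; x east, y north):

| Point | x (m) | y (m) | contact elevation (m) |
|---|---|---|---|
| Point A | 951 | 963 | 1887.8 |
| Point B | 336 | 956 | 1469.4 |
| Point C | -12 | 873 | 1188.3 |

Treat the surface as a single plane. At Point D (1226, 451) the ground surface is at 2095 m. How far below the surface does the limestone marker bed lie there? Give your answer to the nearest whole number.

Let the plane be z = a·x + b·y + c.
Point B−Point A: −615a − 7b = −418.4;  Point C−Point A: −963a − 90b = −699.5.
Solving gives a = 0.67394, b = 0.56108.
Then c = 1887.8 − a·951 − b·963 = 706.57.
At (1226, 451): z_contact = 826.2 + 253.0 + 706.57 = 1785.9 m.
Depth below ground = 2095 − 1785.9 = 309 m.

309 m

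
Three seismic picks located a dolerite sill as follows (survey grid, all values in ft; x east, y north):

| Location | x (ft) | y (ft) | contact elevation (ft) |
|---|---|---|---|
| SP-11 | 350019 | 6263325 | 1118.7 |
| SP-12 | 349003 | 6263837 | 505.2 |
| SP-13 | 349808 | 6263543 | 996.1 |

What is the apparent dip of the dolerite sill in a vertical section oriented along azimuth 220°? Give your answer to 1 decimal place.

Let the plane be z = a·x + b·y + c.
SP-12−SP-11: −1016a + 512b = −613.5;  SP-13−SP-11: −211a + 218b = −122.6.
Solving gives a = 0.62554, b = 0.04307.
Unit vector along 220° is (sin 220°, cos 220°) = (-0.6428, -0.7660).
Slope in that direction = a·(-0.6428) + b·(-0.7660) = −0.43509.
Apparent dip = arctan|0.43509| = 23.5° (true dip is 32.1°, so apparent ≤ true as expected).

23.5°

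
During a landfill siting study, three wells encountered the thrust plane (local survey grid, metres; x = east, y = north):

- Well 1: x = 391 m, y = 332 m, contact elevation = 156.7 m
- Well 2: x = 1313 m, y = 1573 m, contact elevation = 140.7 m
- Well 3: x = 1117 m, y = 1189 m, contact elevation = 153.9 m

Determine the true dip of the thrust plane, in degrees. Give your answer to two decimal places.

7.02°

Two edge vectors: Well 1→Well 2 = (922, 1241, -16), Well 1→Well 3 = (726, 857, -2.8).
Normal n = (Well 1→Well 2) × (Well 1→Well 3) = (10237.2, -9034.4, -110812).
So ∂z/∂x = −n_x/n_z = 0.09238 and ∂z/∂y = −n_y/n_z = −0.08153.
Gradient magnitude |∇z| = √(a² + b²) = √(0.00853 + 0.00665) = 0.12321.
True dip = arctan(0.12321) = 7.02°, dipping toward NW (azimuth ≈ 311°).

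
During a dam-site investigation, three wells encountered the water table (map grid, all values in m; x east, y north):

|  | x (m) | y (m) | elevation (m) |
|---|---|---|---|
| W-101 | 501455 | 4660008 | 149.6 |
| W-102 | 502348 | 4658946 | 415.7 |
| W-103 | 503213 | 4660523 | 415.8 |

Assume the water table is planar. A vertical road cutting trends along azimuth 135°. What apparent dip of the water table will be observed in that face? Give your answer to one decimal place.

11.2°

Let the plane be z = a·x + b·y + c.
W-102−W-101: 893a − 1062b = 266.1;  W-103−W-101: 1758a + 515b = 266.2.
Solving gives a = 0.18039, b = −0.09888.
Unit vector along 135° is (sin 135°, cos 135°) = (0.7071, -0.7071).
Slope in that direction = a·(0.7071) + b·(-0.7071) = 0.19747.
Apparent dip = arctan|0.19747| = 11.2° (true dip is 11.6°, so apparent ≤ true as expected).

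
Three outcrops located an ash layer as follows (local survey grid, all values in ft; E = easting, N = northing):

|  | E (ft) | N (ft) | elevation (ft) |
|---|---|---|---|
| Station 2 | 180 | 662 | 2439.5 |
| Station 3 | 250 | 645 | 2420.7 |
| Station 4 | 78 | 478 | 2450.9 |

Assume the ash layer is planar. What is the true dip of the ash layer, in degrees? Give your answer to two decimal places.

14.65°

Let the plane be z = a·E + b·N + c.
Station 3−Station 2: 70a − 17b = −18.8;  Station 4−Station 2: −102a − 184b = 11.4.
Solving gives a = −0.24997, b = 0.07661.
Gradient magnitude |∇z| = √(a² + b²) = √(0.06248 + 0.00587) = 0.26144.
True dip = arctan(0.26144) = 14.65°, dipping toward ESE (azimuth ≈ 107°).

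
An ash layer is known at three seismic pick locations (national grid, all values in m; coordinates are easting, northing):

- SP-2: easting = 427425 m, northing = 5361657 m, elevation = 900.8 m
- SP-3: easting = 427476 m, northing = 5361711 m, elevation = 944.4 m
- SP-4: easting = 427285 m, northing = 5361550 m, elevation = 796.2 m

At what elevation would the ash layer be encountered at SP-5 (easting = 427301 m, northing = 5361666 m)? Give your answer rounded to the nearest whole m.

Let the plane be z = a·easting + b·northing + c.
SP-3−SP-2: 51a + 54b = 43.6;  SP-4−SP-2: −140a − 107b = −104.6.
Solving gives a = 0.46752259, b = 0.36585830.
Then c = 900.8 − a·427425 − b·5361657 = −2160536.74.
At (427301, 5361666): z = 199772.9 + 1961610.0 − 2160536.74 = 846.1 m.

846 m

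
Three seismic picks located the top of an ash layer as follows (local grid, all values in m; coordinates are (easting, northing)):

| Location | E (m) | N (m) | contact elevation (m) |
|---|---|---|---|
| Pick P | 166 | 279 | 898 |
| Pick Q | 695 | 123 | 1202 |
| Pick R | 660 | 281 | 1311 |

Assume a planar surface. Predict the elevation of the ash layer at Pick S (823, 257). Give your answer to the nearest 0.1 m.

Two edge vectors: Pick P→Pick Q = (529, -156, 304), Pick P→Pick R = (494, 2, 413).
Normal n = (Pick P→Pick Q) × (Pick P→Pick R) = (-65036, -68301, 78122).
So ∂z/∂E = −n_x/n_z = 0.83249 and ∂z/∂N = −n_y/n_z = 0.87429.
Intercept c from Pick P: 898 − 138.19 − 243.93 = 515.88.
At (823, 257): z = 685.1 + 224.7 + 515.88 = 1425.7 m.

1425.7 m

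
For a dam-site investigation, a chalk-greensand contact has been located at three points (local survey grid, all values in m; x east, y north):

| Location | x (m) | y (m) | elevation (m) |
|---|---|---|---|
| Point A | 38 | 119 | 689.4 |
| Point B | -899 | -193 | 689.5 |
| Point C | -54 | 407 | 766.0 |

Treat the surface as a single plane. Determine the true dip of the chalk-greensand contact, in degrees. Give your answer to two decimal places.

14.22°

Two edge vectors: Point A→Point B = (-937, -312, 0.1), Point A→Point C = (-92, 288, 76.6).
Normal n = (Point A→Point B) × (Point A→Point C) = (-23928, 71765, -298560).
So ∂z/∂x = −n_x/n_z = −0.08014 and ∂z/∂y = −n_y/n_z = 0.24037.
Gradient magnitude |∇z| = √(a² + b²) = √(0.00642 + 0.05778) = 0.25338.
True dip = arctan(0.25338) = 14.22°, dipping toward SSE (azimuth ≈ 162°).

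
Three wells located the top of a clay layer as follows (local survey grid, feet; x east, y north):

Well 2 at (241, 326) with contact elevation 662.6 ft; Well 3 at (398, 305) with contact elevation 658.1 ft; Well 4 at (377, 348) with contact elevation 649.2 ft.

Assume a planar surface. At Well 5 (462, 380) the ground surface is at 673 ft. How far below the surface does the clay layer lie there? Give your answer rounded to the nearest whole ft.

36 ft

Let the plane be z = a·x + b·y + c.
Well 3−Well 2: 157a − 21b = −4.5;  Well 4−Well 2: 136a + 22b = −13.4.
Solving gives a = −0.06029, b = −0.23642.
Then c = 662.6 − a·241 − b·326 = 754.20.
At (462, 380): z_contact = −27.9 − 89.8 + 754.20 = 636.5 ft.
Depth below ground = 673 − 636.5 = 36 ft.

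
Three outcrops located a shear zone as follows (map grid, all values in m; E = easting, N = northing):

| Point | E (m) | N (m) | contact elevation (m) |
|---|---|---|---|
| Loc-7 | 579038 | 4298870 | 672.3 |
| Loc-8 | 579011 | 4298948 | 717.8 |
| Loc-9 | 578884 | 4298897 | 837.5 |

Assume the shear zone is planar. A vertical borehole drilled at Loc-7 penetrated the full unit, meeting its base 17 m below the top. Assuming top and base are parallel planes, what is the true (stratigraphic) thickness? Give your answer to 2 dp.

Let the plane be z = a·E + b·N + c.
Loc-8−Loc-7: −27a + 78b = 45.5;  Loc-9−Loc-7: −154a + 27b = 165.2.
Solving gives a = −1.03316, b = 0.22570.
|∇z| = √(a²+b²) = 1.05752, so dip δ = arctan(1.05752) = 46.60°.
True thickness = vertical thickness × cos δ = 17 × cos 46.60° = 11.68 m.

11.68 m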